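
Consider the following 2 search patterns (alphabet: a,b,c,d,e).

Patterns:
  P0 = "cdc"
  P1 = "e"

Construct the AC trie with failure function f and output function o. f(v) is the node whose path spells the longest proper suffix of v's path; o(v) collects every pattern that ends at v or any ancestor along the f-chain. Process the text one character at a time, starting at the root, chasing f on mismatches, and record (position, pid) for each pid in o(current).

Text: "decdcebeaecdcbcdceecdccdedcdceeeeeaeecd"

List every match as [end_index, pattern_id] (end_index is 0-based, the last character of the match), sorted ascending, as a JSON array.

Construct AC machine:
Trie (insert patterns):
  n0 'ε': c→1 e→4
  n1 'c': d→2
  n2 'cd': c→3
  n3 'cdc': ·  [P0 ends]
  n4 'e': ·  [P1 ends]

BFS fail/out derivation:
  n1('c'): parent n0 fail=0; on 'c' 0 → fail=0;  out ∅∪∅=∅
  n4('e'): parent n0 fail=0; on 'e' 0 → fail=0;  out {1}∪∅={1}
  n2('cd'): parent n1 fail=0; on 'd' 0 → fail=0;  out ∅∪∅=∅
  n3('cdc'): parent n2 fail=0; on 'c' 0 → fail=1;  out {0}∪∅={0}

Text stream:
[0] read 'd'  n0⇒n0
[1] read 'e'  n0⇒n4  → match P1@[1:1]
[2] read 'c'  n4⇒n1 (via fail)
[3] read 'd'  n1⇒n2
[4] read 'c'  n2⇒n3  → match P0@[2:4]
[5] read 'e'  n3⇒n4 (via fail)  → match P1@[5:5]
[6] read 'b'  n4⇒n0 (via fail)
[7] read 'e'  n0⇒n4  → match P1@[7:7]
[8] read 'a'  n4⇒n0 (via fail)
[9] read 'e'  n0⇒n4  → match P1@[9:9]
[10] read 'c'  n4⇒n1 (via fail)
[11] read 'd'  n1⇒n2
[12] read 'c'  n2⇒n3  → match P0@[10:12]
[13] read 'b'  n3⇒n0 (via fail)
[14] read 'c'  n0⇒n1
[15] read 'd'  n1⇒n2
[16] read 'c'  n2⇒n3  → match P0@[14:16]
[17] read 'e'  n3⇒n4 (via fail)  → match P1@[17:17]
[18] read 'e'  n4⇒n4 (via fail)  → match P1@[18:18]
[19] read 'c'  n4⇒n1 (via fail)
[20] read 'd'  n1⇒n2
[21] read 'c'  n2⇒n3  → match P0@[19:21]
[22] read 'c'  n3⇒n1 (via fail)
[23] read 'd'  n1⇒n2
[24] read 'e'  n2⇒n4 (via fail)  → match P1@[24:24]
[25] read 'd'  n4⇒n0 (via fail)
[26] read 'c'  n0⇒n1
[27] read 'd'  n1⇒n2
[28] read 'c'  n2⇒n3  → match P0@[26:28]
[29] read 'e'  n3⇒n4 (via fail)  → match P1@[29:29]
[30] read 'e'  n4⇒n4 (via fail)  → match P1@[30:30]
[31] read 'e'  n4⇒n4 (via fail)  → match P1@[31:31]
[32] read 'e'  n4⇒n4 (via fail)  → match P1@[32:32]
[33] read 'e'  n4⇒n4 (via fail)  → match P1@[33:33]
[34] read 'a'  n4⇒n0 (via fail)
[35] read 'e'  n0⇒n4  → match P1@[35:35]
[36] read 'e'  n4⇒n4 (via fail)  → match P1@[36:36]
[37] read 'c'  n4⇒n1 (via fail)
[38] read 'd'  n1⇒n2

All matches (sorted): [[1,1],[4,0],[5,1],[7,1],[9,1],[12,0],[16,0],[17,1],[18,1],[21,0],[24,1],[28,0],[29,1],[30,1],[31,1],[32,1],[33,1],[35,1],[36,1]]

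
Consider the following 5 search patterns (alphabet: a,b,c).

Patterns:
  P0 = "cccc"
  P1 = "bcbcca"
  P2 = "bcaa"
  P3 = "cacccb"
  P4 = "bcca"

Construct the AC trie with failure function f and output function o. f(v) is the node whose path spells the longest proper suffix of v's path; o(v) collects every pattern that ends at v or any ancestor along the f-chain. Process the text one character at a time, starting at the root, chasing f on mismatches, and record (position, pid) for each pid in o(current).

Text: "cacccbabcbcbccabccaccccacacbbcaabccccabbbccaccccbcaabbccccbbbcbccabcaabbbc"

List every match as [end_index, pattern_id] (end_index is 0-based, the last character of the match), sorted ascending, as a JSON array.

Build automaton:
Trie (insert patterns):
  n0 'ε': b→5 c→1
  n1 'c': a→13 c→2
  n2 'cc': c→3
  n3 'ccc': c→4
  n4 'cccc': ·  ←P0
  n5 'b': c→6
  n6 'bc': a→11 b→7 c→18
  n7 'bcb': c→8
  n8 'bcbc': c→9
  n9 'bcbcc': a→10
  n10 'bcbcca': ·  ←P1
  n11 'bca': a→12
  n12 'bcaa': ·  ←P2
  n13 'ca': c→14
  n14 'cac': c→15
  n15 'cacc': c→16
  n16 'caccc': b→17
  n17 'cacccb': ·  ←P3
  n18 'bcc': a→19
  n19 'bcca': ·  ←P4

Failure links (BFS by depth):
  n1('c'): parent n0 fail=0; on 'c' 0 → fail=0;  out ∅∪∅=∅
  n5('b'): parent n0 fail=0; on 'b' 0 → fail=0;  out ∅∪∅=∅
  n2('cc'): parent n1 fail=0; on 'c' 0 → fail=1;  out ∅∪∅=∅
  n6('bc'): parent n5 fail=0; on 'c' 0 → fail=1;  out ∅∪∅=∅
  n13('ca'): parent n1 fail=0; on 'a' 0 → fail=0;  out ∅∪∅=∅
  n3('ccc'): parent n2 fail=1; on 'c' 1 → fail=2;  out ∅∪∅=∅
  n7('bcb'): parent n6 fail=1; on 'b' 1→0 → fail=5;  out ∅∪∅=∅
  n11('bca'): parent n6 fail=1; on 'a' 1 → fail=13;  out ∅∪∅=∅
  n14('cac'): parent n13 fail=0; on 'c' 0 → fail=1;  out ∅∪∅=∅
  n18('bcc'): parent n6 fail=1; on 'c' 1 → fail=2;  out ∅∪∅=∅
  n4('cccc'): parent n3 fail=2; on 'c' 2 → fail=3;  out {0}∪∅={0}
  n8('bcbc'): parent n7 fail=5; on 'c' 5 → fail=6;  out ∅∪∅=∅
  n12('bcaa'): parent n11 fail=13; on 'a' 13→0 → fail=0;  out {2}∪∅={2}
  n15('cacc'): parent n14 fail=1; on 'c' 1 → fail=2;  out ∅∪∅=∅
  n19('bcca'): parent n18 fail=2; on 'a' 2→1 → fail=13;  out {4}∪∅={4}
  n9('bcbcc'): parent n8 fail=6; on 'c' 6 → fail=18;  out ∅∪∅=∅
  n16('caccc'): parent n15 fail=2; on 'c' 2 → fail=3;  out ∅∪∅=∅
  n10('bcbcca'): parent n9 fail=18; on 'a' 18 → fail=19;  out {1}∪{4}={1,4}
  n17('cacccb'): parent n16 fail=3; on 'b' 3→2→1→0 → fail=5;  out {3}∪∅={3}

Text stream:
[0] read 'c'  n0⇒n1
[1] read 'a'  n1⇒n13
[2] read 'c'  n13⇒n14
[3] read 'c'  n14⇒n15
[4] read 'c'  n15⇒n16
[5] read 'b'  n16⇒n17  emit P3@[0:5]
[6] read 'a'  n17⇒n0 (fail-walked)
[7] read 'b'  n0⇒n5
[8] read 'c'  n5⇒n6
[9] read 'b'  n6⇒n7
[10] read 'c'  n7⇒n8
[11] read 'b'  n8⇒n7 (fail-walked)
[12] read 'c'  n7⇒n8
[13] read 'c'  n8⇒n9
[14] read 'a'  n9⇒n10  emit P1@[9:14],P4@[11:14]
[15] read 'b'  n10⇒n5 (fail-walked)
[16] read 'c'  n5⇒n6
[17] read 'c'  n6⇒n18
[18] read 'a'  n18⇒n19  emit P4@[15:18]
[19] read 'c'  n19⇒n14 (fail-walked)
[20] read 'c'  n14⇒n15
[21] read 'c'  n15⇒n16
[22] read 'c'  n16⇒n4 (fail-walked)  emit P0@[19:22]
[23] read 'a'  n4⇒n13 (fail-walked)
[24] read 'c'  n13⇒n14
[25] read 'a'  n14⇒n13 (fail-walked)
[26] read 'c'  n13⇒n14
[27] read 'b'  n14⇒n5 (fail-walked)
[28] read 'b'  n5⇒n5 (fail-walked)
[29] read 'c'  n5⇒n6
[30] read 'a'  n6⇒n11
[31] read 'a'  n11⇒n12  emit P2@[28:31]
[32] read 'b'  n12⇒n5 (fail-walked)
[33] read 'c'  n5⇒n6
[34] read 'c'  n6⇒n18
[35] read 'c'  n18⇒n3 (fail-walked)
[36] read 'c'  n3⇒n4  emit P0@[33:36]
[37] read 'a'  n4⇒n13 (fail-walked)
[38] read 'b'  n13⇒n5 (fail-walked)
[39] read 'b'  n5⇒n5 (fail-walked)
[40] read 'b'  n5⇒n5 (fail-walked)
[41] read 'c'  n5⇒n6
[42] read 'c'  n6⇒n18
[43] read 'a'  n18⇒n19  emit P4@[40:43]
[44] read 'c'  n19⇒n14 (fail-walked)
[45] read 'c'  n14⇒n15
[46] read 'c'  n15⇒n16
[47] read 'c'  n16⇒n4 (fail-walked)  emit P0@[44:47]
[48] read 'b'  n4⇒n5 (fail-walked)
[49] read 'c'  n5⇒n6
[50] read 'a'  n6⇒n11
[51] read 'a'  n11⇒n12  emit P2@[48:51]
[52] read 'b'  n12⇒n5 (fail-walked)
[53] read 'b'  n5⇒n5 (fail-walked)
[54] read 'c'  n5⇒n6
[55] read 'c'  n6⇒n18
[56] read 'c'  n18⇒n3 (fail-walked)
[57] read 'c'  n3⇒n4  emit P0@[54:57]
[58] read 'b'  n4⇒n5 (fail-walked)
[59] read 'b'  n5⇒n5 (fail-walked)
[60] read 'b'  n5⇒n5 (fail-walked)
[61] read 'c'  n5⇒n6
[62] read 'b'  n6⇒n7
[63] read 'c'  n7⇒n8
[64] read 'c'  n8⇒n9
[65] read 'a'  n9⇒n10  emit P1@[60:65],P4@[62:65]
[66] read 'b'  n10⇒n5 (fail-walked)
[67] read 'c'  n5⇒n6
[68] read 'a'  n6⇒n11
[69] read 'a'  n11⇒n12  emit P2@[66:69]
[70] read 'b'  n12⇒n5 (fail-walked)
[71] read 'b'  n5⇒n5 (fail-walked)
[72] read 'b'  n5⇒n5 (fail-walked)
[73] read 'c'  n5⇒n6

Matches: [[5,3],[14,1],[14,4],[18,4],[22,0],[31,2],[36,0],[43,4],[47,0],[51,2],[57,0],[65,1],[65,4],[69,2]]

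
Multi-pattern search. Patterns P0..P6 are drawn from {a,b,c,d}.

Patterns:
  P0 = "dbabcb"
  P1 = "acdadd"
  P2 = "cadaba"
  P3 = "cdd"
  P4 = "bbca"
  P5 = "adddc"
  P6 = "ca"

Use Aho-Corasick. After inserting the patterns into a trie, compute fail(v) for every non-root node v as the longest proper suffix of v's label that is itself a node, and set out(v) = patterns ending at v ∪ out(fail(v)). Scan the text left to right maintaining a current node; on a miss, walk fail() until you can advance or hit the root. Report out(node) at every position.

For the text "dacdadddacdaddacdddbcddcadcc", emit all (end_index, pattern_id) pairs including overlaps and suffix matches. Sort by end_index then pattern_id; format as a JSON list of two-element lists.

Build:
Trie nodes:
  n0 'ε': a→7 b→21 c→13 d→1
  n1 'd': b→2
  n2 'db': a→3
  n3 'dba': b→4
  n4 'dbab': c→5
  n5 'dbabc': b→6
  n6 'dbabcb': ·  [P0 ends]
  n7 'a': c→8 d→25
  n8 'ac': d→9
  n9 'acd': a→10
  n10 'acda': d→11
  n11 'acdad': d→12
  n12 'acdadd': ·  [P1 ends]
  n13 'c': a→14 d→19
  n14 'ca': d→15  [P6 ends]
  n15 'cad': a→16
  n16 'cada': b→17
  n17 'cadab': a→18
  n18 'cadaba': ·  [P2 ends]
  n19 'cd': d→20
  n20 'cdd': ·  [P3 ends]
  n21 'b': b→22
  n22 'bb': c→23
  n23 'bbc': a→24
  n24 'bbca': ·  [P4 ends]
  n25 'ad': d→26
  n26 'add': d→27
  n27 'addd': c→28
  n28 'adddc': ·  [P5 ends]

Failure links (BFS by depth):
  n1('d'): parent n0 fail=0; on 'd' 0 → fail=0;  out ∅∪∅=∅
  n7('a'): parent n0 fail=0; on 'a' 0 → fail=0;  out ∅∪∅=∅
  n13('c'): parent n0 fail=0; on 'c' 0 → fail=0;  out ∅∪∅=∅
  n21('b'): parent n0 fail=0; on 'b' 0 → fail=0;  out ∅∪∅=∅
  n2('db'): parent n1 fail=0; on 'b' 0 → fail=21;  out ∅∪∅=∅
  n8('ac'): parent n7 fail=0; on 'c' 0 → fail=13;  out ∅∪∅=∅
  n14('ca'): parent n13 fail=0; on 'a' 0 → fail=7;  out {6}∪∅={6}
  n19('cd'): parent n13 fail=0; on 'd' 0 → fail=1;  out ∅∪∅=∅
  n22('bb'): parent n21 fail=0; on 'b' 0 → fail=21;  out ∅∪∅=∅
  n25('ad'): parent n7 fail=0; on 'd' 0 → fail=1;  out ∅∪∅=∅
  n3('dba'): parent n2 fail=21; on 'a' 21→0 → fail=7;  out ∅∪∅=∅
  n9('acd'): parent n8 fail=13; on 'd' 13 → fail=19;  out ∅∪∅=∅
  n15('cad'): parent n14 fail=7; on 'd' 7 → fail=25;  out ∅∪∅=∅
  n20('cdd'): parent n19 fail=1; on 'd' 1→0 → fail=1;  out {3}∪∅={3}
  n23('bbc'): parent n22 fail=21; on 'c' 21→0 → fail=13;  out ∅∪∅=∅
  n26('add'): parent n25 fail=1; on 'd' 1→0 → fail=1;  out ∅∪∅=∅
  n4('dbab'): parent n3 fail=7; on 'b' 7→0 → fail=21;  out ∅∪∅=∅
  n10('acda'): parent n9 fail=19; on 'a' 19→1→0 → fail=7;  out ∅∪∅=∅
  n16('cada'): parent n15 fail=25; on 'a' 25→1→0 → fail=7;  out ∅∪∅=∅
  n24('bbca'): parent n23 fail=13; on 'a' 13 → fail=14;  out {4}∪{6}={4,6}
  n27('addd'): parent n26 fail=1; on 'd' 1→0 → fail=1;  out ∅∪∅=∅
  n5('dbabc'): parent n4 fail=21; on 'c' 21→0 → fail=13;  out ∅∪∅=∅
  n11('acdad'): parent n10 fail=7; on 'd' 7 → fail=25;  out ∅∪∅=∅
  n17('cadab'): parent n16 fail=7; on 'b' 7→0 → fail=21;  out ∅∪∅=∅
  n28('adddc'): parent n27 fail=1; on 'c' 1→0 → fail=13;  out {5}∪∅={5}
  n6('dbabcb'): parent n5 fail=13; on 'b' 13→0 → fail=21;  out {0}∪∅={0}
  n12('acdadd'): parent n11 fail=25; on 'd' 25 → fail=26;  out {1}∪∅={1}
  n18('cadaba'): parent n17 fail=21; on 'a' 21→0 → fail=7;  out {2}∪∅={2}

Scan:
[0] read 'd'  n0⇒n1
[1] read 'a'  n1⇒n7 ·f
[2] read 'c'  n7⇒n8
[3] read 'd'  n8⇒n9
[4] read 'a'  n9⇒n10
[5] read 'd'  n10⇒n11
[6] read 'd'  n11⇒n12  emit P1@[1:6]
[7] read 'd'  n12⇒n27 ·f
[8] read 'a'  n27⇒n7 ·f
[9] read 'c'  n7⇒n8
[10] read 'd'  n8⇒n9
[11] read 'a'  n9⇒n10
[12] read 'd'  n10⇒n11
[13] read 'd'  n11⇒n12  emit P1@[8:13]
[14] read 'a'  n12⇒n7 ·f
[15] read 'c'  n7⇒n8
[16] read 'd'  n8⇒n9
[17] read 'd'  n9⇒n20 ·f  emit P3@[15:17]
[18] read 'd'  n20⇒n1 ·f
[19] read 'b'  n1⇒n2
[20] read 'c'  n2⇒n13 ·f
[21] read 'd'  n13⇒n19
[22] read 'd'  n19⇒n20  emit P3@[20:22]
[23] read 'c'  n20⇒n13 ·f
[24] read 'a'  n13⇒n14  emit P6@[23:24]
[25] read 'd'  n14⇒n15
[26] read 'c'  n15⇒n13 ·f
[27] read 'c'  n13⇒n13 ·f

All matches (sorted): [[6,1],[13,1],[17,3],[22,3],[24,6]]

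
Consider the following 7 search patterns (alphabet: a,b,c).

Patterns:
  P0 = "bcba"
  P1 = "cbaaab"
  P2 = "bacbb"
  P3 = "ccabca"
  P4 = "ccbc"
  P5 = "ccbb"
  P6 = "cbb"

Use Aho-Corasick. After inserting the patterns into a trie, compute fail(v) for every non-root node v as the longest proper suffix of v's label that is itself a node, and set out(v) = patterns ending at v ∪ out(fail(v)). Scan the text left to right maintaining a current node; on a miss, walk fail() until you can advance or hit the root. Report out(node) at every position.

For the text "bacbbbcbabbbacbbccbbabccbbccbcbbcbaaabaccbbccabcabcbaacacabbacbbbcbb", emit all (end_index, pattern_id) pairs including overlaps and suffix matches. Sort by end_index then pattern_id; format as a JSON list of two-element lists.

Construct AC machine:
Trie nodes:
  n0 'ε': b→1 c→5
  n1 'b': a→11 c→2
  n2 'bc': b→3
  n3 'bcb': a→4
  n4 'bcba': ·  [P0 ends]
  n5 'c': b→6 c→15
  n6 'cb': a→7 b→23
  n7 'cba': a→8
  n8 'cbaa': a→9
  n9 'cbaaa': b→10
  n10 'cbaaab': ·  [P1 ends]
  n11 'ba': c→12
  n12 'bac': b→13
  n13 'bacb': b→14
  n14 'bacbb': ·  [P2 ends]
  n15 'cc': a→16 b→20
  n16 'cca': b→17
  n17 'ccab': c→18
  n18 'ccabc': a→19
  n19 'ccabca': ·  [P3 ends]
  n20 'ccb': b→22 c→21
  n21 'ccbc': ·  [P4 ends]
  n22 'ccbb': ·  [P5 ends]
  n23 'cbb': ·  [P6 ends]

Failure links (BFS by depth):
  n1('b'): parent n0 fail=0; on 'b' 0 → fail=0;  out ∅∪∅=∅
  n5('c'): parent n0 fail=0; on 'c' 0 → fail=0;  out ∅∪∅=∅
  n2('bc'): parent n1 fail=0; on 'c' 0 → fail=5;  out ∅∪∅=∅
  n6('cb'): parent n5 fail=0; on 'b' 0 → fail=1;  out ∅∪∅=∅
  n11('ba'): parent n1 fail=0; on 'a' 0 → fail=0;  out ∅∪∅=∅
  n15('cc'): parent n5 fail=0; on 'c' 0 → fail=5;  out ∅∪∅=∅
  n3('bcb'): parent n2 fail=5; on 'b' 5 → fail=6;  out ∅∪∅=∅
  n7('cba'): parent n6 fail=1; on 'a' 1 → fail=11;  out ∅∪∅=∅
  n12('bac'): parent n11 fail=0; on 'c' 0 → fail=5;  out ∅∪∅=∅
  n16('cca'): parent n15 fail=5; on 'a' 5→0 → fail=0;  out ∅∪∅=∅
  n20('ccb'): parent n15 fail=5; on 'b' 5 → fail=6;  out ∅∪∅=∅
  n23('cbb'): parent n6 fail=1; on 'b' 1→0 → fail=1;  out {6}∪∅={6}
  n4('bcba'): parent n3 fail=6; on 'a' 6 → fail=7;  out {0}∪∅={0}
  n8('cbaa'): parent n7 fail=11; on 'a' 11→0 → fail=0;  out ∅∪∅=∅
  n13('bacb'): parent n12 fail=5; on 'b' 5 → fail=6;  out ∅∪∅=∅
  n17('ccab'): parent n16 fail=0; on 'b' 0 → fail=1;  out ∅∪∅=∅
  n21('ccbc'): parent n20 fail=6; on 'c' 6→1 → fail=2;  out {4}∪∅={4}
  n22('ccbb'): parent n20 fail=6; on 'b' 6 → fail=23;  out {5}∪{6}={5,6}
  n9('cbaaa'): parent n8 fail=0; on 'a' 0 → fail=0;  out ∅∪∅=∅
  n14('bacbb'): parent n13 fail=6; on 'b' 6 → fail=23;  out {2}∪{6}={2,6}
  n18('ccabc'): parent n17 fail=1; on 'c' 1 → fail=2;  out ∅∪∅=∅
  n10('cbaaab'): parent n9 fail=0; on 'b' 0 → fail=1;  out {1}∪∅={1}
  n19('ccabca'): parent n18 fail=2; on 'a' 2→5→0 → fail=0;  out {3}∪∅={3}

Scan:
[0] read 'b'  n0⇒n1
[1] read 'a'  n1⇒n11
[2] read 'c'  n11⇒n12
[3] read 'b'  n12⇒n13
[4] read 'b'  n13⇒n14  emit P2@[0:4],P6@[2:4]
[5] read 'b'  n14⇒n1 ·f
[6] read 'c'  n1⇒n2
[7] read 'b'  n2⇒n3
[8] read 'a'  n3⇒n4  emit P0@[5:8]
[9] read 'b'  n4⇒n1 ·f
[10] read 'b'  n1⇒n1 ·f
[11] read 'b'  n1⇒n1 ·f
[12] read 'a'  n1⇒n11
[13] read 'c'  n11⇒n12
[14] read 'b'  n12⇒n13
[15] read 'b'  n13⇒n14  emit P2@[11:15],P6@[13:15]
[16] read 'c'  n14⇒n2 ·f
[17] read 'c'  n2⇒n15 ·f
[18] read 'b'  n15⇒n20
[19] read 'b'  n20⇒n22  emit P5@[16:19],P6@[17:19]
[20] read 'a'  n22⇒n11 ·f
[21] read 'b'  n11⇒n1 ·f
[22] read 'c'  n1⇒n2
[23] read 'c'  n2⇒n15 ·f
[24] read 'b'  n15⇒n20
[25] read 'b'  n20⇒n22  emit P5@[22:25],P6@[23:25]
[26] read 'c'  n22⇒n2 ·f
[27] read 'c'  n2⇒n15 ·f
[28] read 'b'  n15⇒n20
[29] read 'c'  n20⇒n21  emit P4@[26:29]
[30] read 'b'  n21⇒n3 ·f
[31] read 'b'  n3⇒n23 ·f  emit P6@[29:31]
[32] read 'c'  n23⇒n2 ·f
[33] read 'b'  n2⇒n3
[34] read 'a'  n3⇒n4  emit P0@[31:34]
[35] read 'a'  n4⇒n8 ·f
[36] read 'a'  n8⇒n9
[37] read 'b'  n9⇒n10  emit P1@[32:37]
[38] read 'a'  n10⇒n11 ·f
[39] read 'c'  n11⇒n12
[40] read 'c'  n12⇒n15 ·f
[41] read 'b'  n15⇒n20
[42] read 'b'  n20⇒n22  emit P5@[39:42],P6@[40:42]
[43] read 'c'  n22⇒n2 ·f
[44] read 'c'  n2⇒n15 ·f
[45] read 'a'  n15⇒n16
[46] read 'b'  n16⇒n17
[47] read 'c'  n17⇒n18
[48] read 'a'  n18⇒n19  emit P3@[43:48]
[49] read 'b'  n19⇒n1 ·f
[50] read 'c'  n1⇒n2
[51] read 'b'  n2⇒n3
[52] read 'a'  n3⇒n4  emit P0@[49:52]
[53] read 'a'  n4⇒n8 ·f
[54] read 'c'  n8⇒n5 ·f
[55] read 'a'  n5⇒n0 ·f
[56] read 'c'  n0⇒n5
[57] read 'a'  n5⇒n0 ·f
[58] read 'b'  n0⇒n1
[59] read 'b'  n1⇒n1 ·f
[60] read 'a'  n1⇒n11
[61] read 'c'  n11⇒n12
[62] read 'b'  n12⇒n13
[63] read 'b'  n13⇒n14  emit P2@[59:63],P6@[61:63]
[64] read 'b'  n14⇒n1 ·f
[65] read 'c'  n1⇒n2
[66] read 'b'  n2⇒n3
[67] read 'b'  n3⇒n23 ·f  emit P6@[65:67]

Result: [[4,2],[4,6],[8,0],[15,2],[15,6],[19,5],[19,6],[25,5],[25,6],[29,4],[31,6],[34,0],[37,1],[42,5],[42,6],[48,3],[52,0],[63,2],[63,6],[67,6]]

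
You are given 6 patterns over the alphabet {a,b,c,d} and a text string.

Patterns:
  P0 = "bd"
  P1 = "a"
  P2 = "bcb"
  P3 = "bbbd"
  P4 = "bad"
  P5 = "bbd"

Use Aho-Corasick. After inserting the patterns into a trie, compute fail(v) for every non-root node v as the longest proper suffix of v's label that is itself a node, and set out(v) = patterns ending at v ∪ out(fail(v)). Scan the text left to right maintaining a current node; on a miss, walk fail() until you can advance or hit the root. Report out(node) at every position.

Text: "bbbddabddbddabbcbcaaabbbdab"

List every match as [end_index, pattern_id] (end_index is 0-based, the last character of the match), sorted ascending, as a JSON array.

Construct AC machine:
Trie (insert patterns):
  n0 'ε': a→3 b→1
  n1 'b': a→9 b→6 c→4 d→2
  n2 'bd': ·  ←P0
  n3 'a': ·  ←P1
  n4 'bc': b→5
  n5 'bcb': ·  ←P2
  n6 'bb': b→7 d→11
  n7 'bbb': d→8
  n8 'bbbd': ·  ←P3
  n9 'ba': d→10
  n10 'bad': ·  ←P4
  n11 'bbd': ·  ←P5

BFS fail/out derivation:
  n1('b'): parent n0 fail=0; on 'b' 0 → fail=0;  out ∅∪∅=∅
  n3('a'): parent n0 fail=0; on 'a' 0 → fail=0;  out {1}∪∅={1}
  n2('bd'): parent n1 fail=0; on 'd' 0 → fail=0;  out {0}∪∅={0}
  n4('bc'): parent n1 fail=0; on 'c' 0 → fail=0;  out ∅∪∅=∅
  n6('bb'): parent n1 fail=0; on 'b' 0 → fail=1;  out ∅∪∅=∅
  n9('ba'): parent n1 fail=0; on 'a' 0 → fail=3;  out ∅∪{1}={1}
  n5('bcb'): parent n4 fail=0; on 'b' 0 → fail=1;  out {2}∪∅={2}
  n7('bbb'): parent n6 fail=1; on 'b' 1 → fail=6;  out ∅∪∅=∅
  n10('bad'): parent n9 fail=3; on 'd' 3→0 → fail=0;  out {4}∪∅={4}
  n11('bbd'): parent n6 fail=1; on 'd' 1 → fail=2;  out {5}∪{0}={0,5}
  n8('bbbd'): parent n7 fail=6; on 'd' 6 → fail=11;  out {3}∪{0,5}={0,3,5}

Scan:
pos 0 'b': at 1
pos 1 'b': at 6
pos 2 'b': at 7
pos 3 'd': at 8  ** P0@[2:3],P3@[0:3],P5@[1:3]
pos 4 'd': at 0 (fail-walked)
pos 5 'a': at 3  ** P1@[5:5]
pos 6 'b': at 1 (fail-walked)
pos 7 'd': at 2  ** P0@[6:7]
pos 8 'd': at 0 (fail-walked)
pos 9 'b': at 1
pos 10 'd': at 2  ** P0@[9:10]
pos 11 'd': at 0 (fail-walked)
pos 12 'a': at 3  ** P1@[12:12]
pos 13 'b': at 1 (fail-walked)
pos 14 'b': at 6
pos 15 'c': at 4 (fail-walked)
pos 16 'b': at 5  ** P2@[14:16]
pos 17 'c': at 4 (fail-walked)
pos 18 'a': at 3 (fail-walked)  ** P1@[18:18]
pos 19 'a': at 3 (fail-walked)  ** P1@[19:19]
pos 20 'a': at 3 (fail-walked)  ** P1@[20:20]
pos 21 'b': at 1 (fail-walked)
pos 22 'b': at 6
pos 23 'b': at 7
pos 24 'd': at 8  ** P0@[23:24],P3@[21:24],P5@[22:24]
pos 25 'a': at 3 (fail-walked)  ** P1@[25:25]
pos 26 'b': at 1 (fail-walked)

Result: [[3,0],[3,3],[3,5],[5,1],[7,0],[10,0],[12,1],[16,2],[18,1],[19,1],[20,1],[24,0],[24,3],[24,5],[25,1]]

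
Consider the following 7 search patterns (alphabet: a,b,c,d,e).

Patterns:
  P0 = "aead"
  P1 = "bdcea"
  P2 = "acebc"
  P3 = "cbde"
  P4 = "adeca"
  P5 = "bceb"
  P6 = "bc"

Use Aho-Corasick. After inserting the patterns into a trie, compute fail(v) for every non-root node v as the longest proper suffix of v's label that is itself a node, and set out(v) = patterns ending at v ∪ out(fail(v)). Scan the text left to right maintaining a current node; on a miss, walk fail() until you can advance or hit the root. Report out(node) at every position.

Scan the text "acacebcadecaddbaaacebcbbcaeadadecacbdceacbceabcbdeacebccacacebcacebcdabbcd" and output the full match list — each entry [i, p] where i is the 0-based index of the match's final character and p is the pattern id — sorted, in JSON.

Build:
Trie nodes:
  n0 'ε': a→1 b→5 c→14
  n1 'a': c→10 d→18 e→2
  n2 'ae': a→3
  n3 'aea': d→4
  n4 'aead': ·  ←P0
  n5 'b': c→22 d→6
  n6 'bd': c→7
  n7 'bdc': e→8
  n8 'bdce': a→9
  n9 'bdcea': ·  ←P1
  n10 'ac': e→11
  n11 'ace': b→12
  n12 'aceb': c→13
  n13 'acebc': ·  ←P2
  n14 'c': b→15
  n15 'cb': d→16
  n16 'cbd': e→17
  n17 'cbde': ·  ←P3
  n18 'ad': e→19
  n19 'ade': c→20
  n20 'adec': a→21
  n21 'adeca': ·  ←P4
  n22 'bc': e→23  ←P6
  n23 'bce': b→24
  n24 'bceb': ·  ←P5

BFS fail/out derivation:
  n1('a'): parent n0 fail=0; on 'a' 0 → fail=0;  out ∅∪∅=∅
  n5('b'): parent n0 fail=0; on 'b' 0 → fail=0;  out ∅∪∅=∅
  n14('c'): parent n0 fail=0; on 'c' 0 → fail=0;  out ∅∪∅=∅
  n2('ae'): parent n1 fail=0; on 'e' 0 → fail=0;  out ∅∪∅=∅
  n6('bd'): parent n5 fail=0; on 'd' 0 → fail=0;  out ∅∪∅=∅
  n10('ac'): parent n1 fail=0; on 'c' 0 → fail=14;  out ∅∪∅=∅
  n15('cb'): parent n14 fail=0; on 'b' 0 → fail=5;  out ∅∪∅=∅
  n18('ad'): parent n1 fail=0; on 'd' 0 → fail=0;  out ∅∪∅=∅
  n22('bc'): parent n5 fail=0; on 'c' 0 → fail=14;  out {6}∪∅={6}
  n3('aea'): parent n2 fail=0; on 'a' 0 → fail=1;  out ∅∪∅=∅
  n7('bdc'): parent n6 fail=0; on 'c' 0 → fail=14;  out ∅∪∅=∅
  n11('ace'): parent n10 fail=14; on 'e' 14→0 → fail=0;  out ∅∪∅=∅
  n16('cbd'): parent n15 fail=5; on 'd' 5 → fail=6;  out ∅∪∅=∅
  n19('ade'): parent n18 fail=0; on 'e' 0 → fail=0;  out ∅∪∅=∅
  n23('bce'): parent n22 fail=14; on 'e' 14→0 → fail=0;  out ∅∪∅=∅
  n4('aead'): parent n3 fail=1; on 'd' 1 → fail=18;  out {0}∪∅={0}
  n8('bdce'): parent n7 fail=14; on 'e' 14→0 → fail=0;  out ∅∪∅=∅
  n12('aceb'): parent n11 fail=0; on 'b' 0 → fail=5;  out ∅∪∅=∅
  n17('cbde'): parent n16 fail=6; on 'e' 6→0 → fail=0;  out {3}∪∅={3}
  n20('adec'): parent n19 fail=0; on 'c' 0 → fail=14;  out ∅∪∅=∅
  n24('bceb'): parent n23 fail=0; on 'b' 0 → fail=5;  out {5}∪∅={5}
  n9('bdcea'): parent n8 fail=0; on 'a' 0 → fail=1;  out {1}∪∅={1}
  n13('acebc'): parent n12 fail=5; on 'c' 5 → fail=22;  out {2}∪{6}={2,6}
  n21('adeca'): parent n20 fail=14; on 'a' 14→0 → fail=1;  out {4}∪∅={4}

Scan:
i=0 'a': node 0→1
i=1 'c': node 1→10
i=2 'a': node 10→1 (fail-walked)
i=3 'c': node 1→10
i=4 'e': node 10→11
i=5 'b': node 11→12
i=6 'c': node 12→13  emit P2@[2:6],P6@[5:6]
i=7 'a': node 13→1 (fail-walked)
i=8 'd': node 1→18
i=9 'e': node 18→19
i=10 'c': node 19→20
i=11 'a': node 20→21  emit P4@[7:11]
i=12 'd': node 21→18 (fail-walked)
i=13 'd': node 18→0 (fail-walked)
i=14 'b': node 0→5
i=15 'a': node 5→1 (fail-walked)
i=16 'a': node 1→1 (fail-walked)
i=17 'a': node 1→1 (fail-walked)
i=18 'c': node 1→10
i=19 'e': node 10→11
i=20 'b': node 11→12
i=21 'c': node 12→13  emit P2@[17:21],P6@[20:21]
i=22 'b': node 13→15 (fail-walked)
i=23 'b': node 15→5 (fail-walked)
i=24 'c': node 5→22  emit P6@[23:24]
i=25 'a': node 22→1 (fail-walked)
i=26 'e': node 1→2
i=27 'a': node 2→3
i=28 'd': node 3→4  emit P0@[25:28]
i=29 'a': node 4→1 (fail-walked)
i=30 'd': node 1→18
i=31 'e': node 18→19
i=32 'c': node 19→20
i=33 'a': node 20→21  emit P4@[29:33]
i=34 'c': node 21→10 (fail-walked)
i=35 'b': node 10→15 (fail-walked)
i=36 'd': node 15→16
i=37 'c': node 16→7 (fail-walked)
i=38 'e': node 7→8
i=39 'a': node 8→9  emit P1@[35:39]
i=40 'c': node 9→10 (fail-walked)
i=41 'b': node 10→15 (fail-walked)
i=42 'c': node 15→22 (fail-walked)  emit P6@[41:42]
i=43 'e': node 22→23
i=44 'a': node 23→1 (fail-walked)
i=45 'b': node 1→5 (fail-walked)
i=46 'c': node 5→22  emit P6@[45:46]
i=47 'b': node 22→15 (fail-walked)
i=48 'd': node 15→16
i=49 'e': node 16→17  emit P3@[46:49]
i=50 'a': node 17→1 (fail-walked)
i=51 'c': node 1→10
i=52 'e': node 10→11
i=53 'b': node 11→12
i=54 'c': node 12→13  emit P2@[50:54],P6@[53:54]
i=55 'c': node 13→14 (fail-walked)
i=56 'a': node 14→1 (fail-walked)
i=57 'c': node 1→10
i=58 'a': node 10→1 (fail-walked)
i=59 'c': node 1→10
i=60 'e': node 10→11
i=61 'b': node 11→12
i=62 'c': node 12→13  emit P2@[58:62],P6@[61:62]
i=63 'a': node 13→1 (fail-walked)
i=64 'c': node 1→10
i=65 'e': node 10→11
i=66 'b': node 11→12
i=67 'c': node 12→13  emit P2@[63:67],P6@[66:67]
i=68 'd': node 13→0 (fail-walked)
i=69 'a': node 0→1
i=70 'b': node 1→5 (fail-walked)
i=71 'b': node 5→5 (fail-walked)
i=72 'c': node 5→22  emit P6@[71:72]
i=73 'd': node 22→0 (fail-walked)

Result: [[6,2],[6,6],[11,4],[21,2],[21,6],[24,6],[28,0],[33,4],[39,1],[42,6],[46,6],[49,3],[54,2],[54,6],[62,2],[62,6],[67,2],[67,6],[72,6]]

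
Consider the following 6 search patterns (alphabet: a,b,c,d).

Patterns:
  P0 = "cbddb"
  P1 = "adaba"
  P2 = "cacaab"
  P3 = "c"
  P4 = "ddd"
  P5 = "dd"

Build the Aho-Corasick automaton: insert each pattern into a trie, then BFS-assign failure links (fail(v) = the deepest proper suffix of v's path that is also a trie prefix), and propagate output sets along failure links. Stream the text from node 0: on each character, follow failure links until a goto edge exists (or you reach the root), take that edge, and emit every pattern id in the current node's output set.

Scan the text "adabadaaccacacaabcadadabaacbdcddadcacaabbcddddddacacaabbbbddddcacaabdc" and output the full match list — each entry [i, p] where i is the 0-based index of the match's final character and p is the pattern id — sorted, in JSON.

Build automaton:
Trie (insert patterns):
  0='ε' goto a→6 c→1 d→16
  1='c' goto a→11 b→2  [P3 ends]
  2='cb' goto d→3
  3='cbd' goto d→4
  4='cbdd' goto b→5
  5='cbddb' goto ·  [P0 ends]
  6='a' goto d→7
  7='ad' goto a→8
  8='ada' goto b→9
  9='adab' goto a→10
  10='adaba' goto ·  [P1 ends]
  11='ca' goto c→12
  12='cac' goto a→13
  13='caca' goto a→14
  14='cacaa' goto b→15
  15='cacaab' goto ·  [P2 ends]
  16='d' goto d→17
  17='dd' goto d→18  [P5 ends]
  18='ddd' goto ·  [P4 ends]

Failure links (BFS by depth):
  fail(1) 'c': from fail(0)=0 chase 'c': 0 ⇒ 0;  out={3}∪out(0)={3}
  fail(6) 'a': from fail(0)=0 chase 'a': 0 ⇒ 0;  out=∅∪out(0)=∅
  fail(16) 'd': from fail(0)=0 chase 'd': 0 ⇒ 0;  out=∅∪out(0)=∅
  fail(2) 'cb': from fail(1)=0 chase 'b': 0 ⇒ 0;  out=∅∪out(0)=∅
  fail(7) 'ad': from fail(6)=0 chase 'd': 0 ⇒ 16;  out=∅∪out(16)=∅
  fail(11) 'ca': from fail(1)=0 chase 'a': 0 ⇒ 6;  out=∅∪out(6)=∅
  fail(17) 'dd': from fail(16)=0 chase 'd': 0 ⇒ 16;  out={5}∪out(16)={5}
  fail(3) 'cbd': from fail(2)=0 chase 'd': 0 ⇒ 16;  out=∅∪out(16)=∅
  fail(8) 'ada': from fail(7)=16 chase 'a': 16→0 ⇒ 6;  out=∅∪out(6)=∅
  fail(12) 'cac': from fail(11)=6 chase 'c': 6→0 ⇒ 1;  out=∅∪out(1)={3}
  fail(18) 'ddd': from fail(17)=16 chase 'd': 16 ⇒ 17;  out={4}∪out(17)={4,5}
  fail(4) 'cbdd': from fail(3)=16 chase 'd': 16 ⇒ 17;  out=∅∪out(17)={5}
  fail(9) 'adab': from fail(8)=6 chase 'b': 6→0 ⇒ 0;  out=∅∪out(0)=∅
  fail(13) 'caca': from fail(12)=1 chase 'a': 1 ⇒ 11;  out=∅∪out(11)=∅
  fail(5) 'cbddb': from fail(4)=17 chase 'b': 17→16→0 ⇒ 0;  out={0}∪out(0)={0}
  fail(10) 'adaba': from fail(9)=0 chase 'a': 0 ⇒ 6;  out={1}∪out(6)={1}
  fail(14) 'cacaa': from fail(13)=11 chase 'a': 11→6→0 ⇒ 6;  out=∅∪out(6)=∅
  fail(15) 'cacaab': from fail(14)=6 chase 'b': 6→0 ⇒ 0;  out={2}∪out(0)={2}

Scan:
i=0 'a': node 0→6
i=1 'd': node 6→7
i=2 'a': node 7→8
i=3 'b': node 8→9
i=4 'a': node 9→10  emit P1@[0:4]
i=5 'd': node 10→7 (via fail)
i=6 'a': node 7→8
i=7 'a': node 8→6 (via fail)
i=8 'c': node 6→1 (via fail)  emit P3@[8:8]
i=9 'c': node 1→1 (via fail)  emit P3@[9:9]
i=10 'a': node 1→11
i=11 'c': node 11→12  emit P3@[11:11]
i=12 'a': node 12→13
i=13 'c': node 13→12 (via fail)  emit P3@[13:13]
i=14 'a': node 12→13
i=15 'a': node 13→14
i=16 'b': node 14→15  emit P2@[11:16]
i=17 'c': node 15→1 (via fail)  emit P3@[17:17]
i=18 'a': node 1→11
i=19 'd': node 11→7 (via fail)
i=20 'a': node 7→8
i=21 'd': node 8→7 (via fail)
i=22 'a': node 7→8
i=23 'b': node 8→9
i=24 'a': node 9→10  emit P1@[20:24]
i=25 'a': node 10→6 (via fail)
i=26 'c': node 6→1 (via fail)  emit P3@[26:26]
i=27 'b': node 1→2
i=28 'd': node 2→3
i=29 'c': node 3→1 (via fail)  emit P3@[29:29]
i=30 'd': node 1→16 (via fail)
i=31 'd': node 16→17  emit P5@[30:31]
i=32 'a': node 17→6 (via fail)
i=33 'd': node 6→7
i=34 'c': node 7→1 (via fail)  emit P3@[34:34]
i=35 'a': node 1→11
i=36 'c': node 11→12  emit P3@[36:36]
i=37 'a': node 12→13
i=38 'a': node 13→14
i=39 'b': node 14→15  emit P2@[34:39]
i=40 'b': node 15→0 (via fail)
i=41 'c': node 0→1  emit P3@[41:41]
i=42 'd': node 1→16 (via fail)
i=43 'd': node 16→17  emit P5@[42:43]
i=44 'd': node 17→18  emit P4@[42:44],P5@[43:44]
i=45 'd': node 18→18 (via fail)  emit P4@[43:45],P5@[44:45]
i=46 'd': node 18→18 (via fail)  emit P4@[44:46],P5@[45:46]
i=47 'd': node 18→18 (via fail)  emit P4@[45:47],P5@[46:47]
i=48 'a': node 18→6 (via fail)
i=49 'c': node 6→1 (via fail)  emit P3@[49:49]
i=50 'a': node 1→11
i=51 'c': node 11→12  emit P3@[51:51]
i=52 'a': node 12→13
i=53 'a': node 13→14
i=54 'b': node 14→15  emit P2@[49:54]
i=55 'b': node 15→0 (via fail)
i=56 'b': node 0→0
i=57 'b': node 0→0
i=58 'd': node 0→16
i=59 'd': node 16→17  emit P5@[58:59]
i=60 'd': node 17→18  emit P4@[58:60],P5@[59:60]
i=61 'd': node 18→18 (via fail)  emit P4@[59:61],P5@[60:61]
i=62 'c': node 18→1 (via fail)  emit P3@[62:62]
i=63 'a': node 1→11
i=64 'c': node 11→12  emit P3@[64:64]
i=65 'a': node 12→13
i=66 'a': node 13→14
i=67 'b': node 14→15  emit P2@[62:67]
i=68 'd': node 15→16 (via fail)
i=69 'c': node 16→1 (via fail)  emit P3@[69:69]

Matches: [[4,1],[8,3],[9,3],[11,3],[13,3],[16,2],[17,3],[24,1],[26,3],[29,3],[31,5],[34,3],[36,3],[39,2],[41,3],[43,5],[44,4],[44,5],[45,4],[45,5],[46,4],[46,5],[47,4],[47,5],[49,3],[51,3],[54,2],[59,5],[60,4],[60,5],[61,4],[61,5],[62,3],[64,3],[67,2],[69,3]]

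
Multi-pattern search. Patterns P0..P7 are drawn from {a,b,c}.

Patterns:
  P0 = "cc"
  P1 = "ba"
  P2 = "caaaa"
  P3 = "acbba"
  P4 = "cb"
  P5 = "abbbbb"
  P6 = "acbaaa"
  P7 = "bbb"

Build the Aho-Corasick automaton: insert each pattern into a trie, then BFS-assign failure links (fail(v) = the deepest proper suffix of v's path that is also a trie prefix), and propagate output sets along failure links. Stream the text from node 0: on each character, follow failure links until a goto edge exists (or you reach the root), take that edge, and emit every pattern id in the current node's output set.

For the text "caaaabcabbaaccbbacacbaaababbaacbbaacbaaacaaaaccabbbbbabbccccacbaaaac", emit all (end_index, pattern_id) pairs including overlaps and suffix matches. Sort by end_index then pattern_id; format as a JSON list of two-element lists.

Construct AC machine:
Trie nodes:
  0='ε' goto a→9 b→3 c→1
  1='c' goto a→5 b→14 c→2
  2='cc' goto ·  ←P0
  3='b' goto a→4 b→23
  4='ba' goto ·  ←P1
  5='ca' goto a→6
  6='caa' goto a→7
  7='caaa' goto a→8
  8='caaaa' goto ·  ←P2
  9='a' goto b→15 c→10
  10='ac' goto b→11
  11='acb' goto a→20 b→12
  12='acbb' goto a→13
  13='acbba' goto ·  ←P3
  14='cb' goto ·  ←P4
  15='ab' goto b→16
  16='abb' goto b→17
  17='abbb' goto b→18
  18='abbbb' goto b→19
  19='abbbbb' goto ·  ←P5
  20='acba' goto a→21
  21='acbaa' goto a→22
  22='acbaaa' goto ·  ←P6
  23='bb' goto b→24
  24='bbb' goto ·  ←P7

Failure links (BFS by depth):
  n1('c'): parent n0 fail=0; on 'c' 0 → fail=0;  out ∅∪∅=∅
  n3('b'): parent n0 fail=0; on 'b' 0 → fail=0;  out ∅∪∅=∅
  n9('a'): parent n0 fail=0; on 'a' 0 → fail=0;  out ∅∪∅=∅
  n2('cc'): parent n1 fail=0; on 'c' 0 → fail=1;  out {0}∪∅={0}
  n4('ba'): parent n3 fail=0; on 'a' 0 → fail=9;  out {1}∪∅={1}
  n5('ca'): parent n1 fail=0; on 'a' 0 → fail=9;  out ∅∪∅=∅
  n10('ac'): parent n9 fail=0; on 'c' 0 → fail=1;  out ∅∪∅=∅
  n14('cb'): parent n1 fail=0; on 'b' 0 → fail=3;  out {4}∪∅={4}
  n15('ab'): parent n9 fail=0; on 'b' 0 → fail=3;  out ∅∪∅=∅
  n23('bb'): parent n3 fail=0; on 'b' 0 → fail=3;  out ∅∪∅=∅
  n6('caa'): parent n5 fail=9; on 'a' 9→0 → fail=9;  out ∅∪∅=∅
  n11('acb'): parent n10 fail=1; on 'b' 1 → fail=14;  out ∅∪{4}={4}
  n16('abb'): parent n15 fail=3; on 'b' 3 → fail=23;  out ∅∪∅=∅
  n24('bbb'): parent n23 fail=3; on 'b' 3 → fail=23;  out {7}∪∅={7}
  n7('caaa'): parent n6 fail=9; on 'a' 9→0 → fail=9;  out ∅∪∅=∅
  n12('acbb'): parent n11 fail=14; on 'b' 14→3 → fail=23;  out ∅∪∅=∅
  n17('abbb'): parent n16 fail=23; on 'b' 23 → fail=24;  out ∅∪{7}={7}
  n20('acba'): parent n11 fail=14; on 'a' 14→3 → fail=4;  out ∅∪{1}={1}
  n8('caaaa'): parent n7 fail=9; on 'a' 9→0 → fail=9;  out {2}∪∅={2}
  n13('acbba'): parent n12 fail=23; on 'a' 23→3 → fail=4;  out {3}∪{1}={1,3}
  n18('abbbb'): parent n17 fail=24; on 'b' 24→23 → fail=24;  out ∅∪{7}={7}
  n21('acbaa'): parent n20 fail=4; on 'a' 4→9→0 → fail=9;  out ∅∪∅=∅
  n19('abbbbb'): parent n18 fail=24; on 'b' 24→23 → fail=24;  out {5}∪{7}={5,7}
  n22('acbaaa'): parent n21 fail=9; on 'a' 9→0 → fail=9;  out {6}∪∅={6}

Scan:
[0] read 'c'  n0⇒n1
[1] read 'a'  n1⇒n5
[2] read 'a'  n5⇒n6
[3] read 'a'  n6⇒n7
[4] read 'a'  n7⇒n8  → match P2@[0:4]
[5] read 'b'  n8⇒n15 (fail-walked)
[6] read 'c'  n15⇒n1 (fail-walked)
[7] read 'a'  n1⇒n5
[8] read 'b'  n5⇒n15 (fail-walked)
[9] read 'b'  n15⇒n16
[10] read 'a'  n16⇒n4 (fail-walked)  → match P1@[9:10]
[11] read 'a'  n4⇒n9 (fail-walked)
[12] read 'c'  n9⇒n10
[13] read 'c'  n10⇒n2 (fail-walked)  → match P0@[12:13]
[14] read 'b'  n2⇒n14 (fail-walked)  → match P4@[13:14]
[15] read 'b'  n14⇒n23 (fail-walked)
[16] read 'a'  n23⇒n4 (fail-walked)  → match P1@[15:16]
[17] read 'c'  n4⇒n10 (fail-walked)
[18] read 'a'  n10⇒n5 (fail-walked)
[19] read 'c'  n5⇒n10 (fail-walked)
[20] read 'b'  n10⇒n11  → match P4@[19:20]
[21] read 'a'  n11⇒n20  → match P1@[20:21]
[22] read 'a'  n20⇒n21
[23] read 'a'  n21⇒n22  → match P6@[18:23]
[24] read 'b'  n22⇒n15 (fail-walked)
[25] read 'a'  n15⇒n4 (fail-walked)  → match P1@[24:25]
[26] read 'b'  n4⇒n15 (fail-walked)
[27] read 'b'  n15⇒n16
[28] read 'a'  n16⇒n4 (fail-walked)  → match P1@[27:28]
[29] read 'a'  n4⇒n9 (fail-walked)
[30] read 'c'  n9⇒n10
[31] read 'b'  n10⇒n11  → match P4@[30:31]
[32] read 'b'  n11⇒n12
[33] read 'a'  n12⇒n13  → match P1@[32:33],P3@[29:33]
[34] read 'a'  n13⇒n9 (fail-walked)
[35] read 'c'  n9⇒n10
[36] read 'b'  n10⇒n11  → match P4@[35:36]
[37] read 'a'  n11⇒n20  → match P1@[36:37]
[38] read 'a'  n20⇒n21
[39] read 'a'  n21⇒n22  → match P6@[34:39]
[40] read 'c'  n22⇒n10 (fail-walked)
[41] read 'a'  n10⇒n5 (fail-walked)
[42] read 'a'  n5⇒n6
[43] read 'a'  n6⇒n7
[44] read 'a'  n7⇒n8  → match P2@[40:44]
[45] read 'c'  n8⇒n10 (fail-walked)
[46] read 'c'  n10⇒n2 (fail-walked)  → match P0@[45:46]
[47] read 'a'  n2⇒n5 (fail-walked)
[48] read 'b'  n5⇒n15 (fail-walked)
[49] read 'b'  n15⇒n16
[50] read 'b'  n16⇒n17  → match P7@[48:50]
[51] read 'b'  n17⇒n18  → match P7@[49:51]
[52] read 'b'  n18⇒n19  → match P5@[47:52],P7@[50:52]
[53] read 'a'  n19⇒n4 (fail-walked)  → match P1@[52:53]
[54] read 'b'  n4⇒n15 (fail-walked)
[55] read 'b'  n15⇒n16
[56] read 'c'  n16⇒n1 (fail-walked)
[57] read 'c'  n1⇒n2  → match P0@[56:57]
[58] read 'c'  n2⇒n2 (fail-walked)  → match P0@[57:58]
[59] read 'c'  n2⇒n2 (fail-walked)  → match P0@[58:59]
[60] read 'a'  n2⇒n5 (fail-walked)
[61] read 'c'  n5⇒n10 (fail-walked)
[62] read 'b'  n10⇒n11  → match P4@[61:62]
[63] read 'a'  n11⇒n20  → match P1@[62:63]
[64] read 'a'  n20⇒n21
[65] read 'a'  n21⇒n22  → match P6@[60:65]
[66] read 'a'  n22⇒n9 (fail-walked)
[67] read 'c'  n9⇒n10

Result: [[4,2],[10,1],[13,0],[14,4],[16,1],[20,4],[21,1],[23,6],[25,1],[28,1],[31,4],[33,1],[33,3],[36,4],[37,1],[39,6],[44,2],[46,0],[50,7],[51,7],[52,5],[52,7],[53,1],[57,0],[58,0],[59,0],[62,4],[63,1],[65,6]]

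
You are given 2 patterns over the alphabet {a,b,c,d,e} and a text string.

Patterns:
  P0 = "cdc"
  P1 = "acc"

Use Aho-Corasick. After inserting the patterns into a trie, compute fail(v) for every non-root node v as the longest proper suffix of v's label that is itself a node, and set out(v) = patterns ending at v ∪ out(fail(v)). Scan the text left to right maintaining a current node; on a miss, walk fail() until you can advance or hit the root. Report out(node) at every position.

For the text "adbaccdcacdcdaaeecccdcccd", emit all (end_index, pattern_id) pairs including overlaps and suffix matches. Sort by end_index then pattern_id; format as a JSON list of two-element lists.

Build automaton:
Trie (insert patterns):
  n0 'ε': a→4 c→1
  n1 'c': d→2
  n2 'cd': c→3
  n3 'cdc': ·  [P0 ends]
  n4 'a': c→5
  n5 'ac': c→6
  n6 'acc': ·  [P1 ends]

Failure links (BFS by depth):
  n1('c'): parent n0 fail=0; on 'c' 0 → fail=0;  out ∅∪∅=∅
  n4('a'): parent n0 fail=0; on 'a' 0 → fail=0;  out ∅∪∅=∅
  n2('cd'): parent n1 fail=0; on 'd' 0 → fail=0;  out ∅∪∅=∅
  n5('ac'): parent n4 fail=0; on 'c' 0 → fail=1;  out ∅∪∅=∅
  n3('cdc'): parent n2 fail=0; on 'c' 0 → fail=1;  out {0}∪∅={0}
  n6('acc'): parent n5 fail=1; on 'c' 1→0 → fail=1;  out {1}∪∅={1}

Run:
pos 0 'a': at 4
pos 1 'd': at 0 (fail-walked)
pos 2 'b': at 0
pos 3 'a': at 4
pos 4 'c': at 5
pos 5 'c': at 6  ** P1@[3:5]
pos 6 'd': at 2 (fail-walked)
pos 7 'c': at 3  ** P0@[5:7]
pos 8 'a': at 4 (fail-walked)
pos 9 'c': at 5
pos 10 'd': at 2 (fail-walked)
pos 11 'c': at 3  ** P0@[9:11]
pos 12 'd': at 2 (fail-walked)
pos 13 'a': at 4 (fail-walked)
pos 14 'a': at 4 (fail-walked)
pos 15 'e': at 0 (fail-walked)
pos 16 'e': at 0
pos 17 'c': at 1
pos 18 'c': at 1 (fail-walked)
pos 19 'c': at 1 (fail-walked)
pos 20 'd': at 2
pos 21 'c': at 3  ** P0@[19:21]
pos 22 'c': at 1 (fail-walked)
pos 23 'c': at 1 (fail-walked)
pos 24 'd': at 2

Result: [[5,1],[7,0],[11,0],[21,0]]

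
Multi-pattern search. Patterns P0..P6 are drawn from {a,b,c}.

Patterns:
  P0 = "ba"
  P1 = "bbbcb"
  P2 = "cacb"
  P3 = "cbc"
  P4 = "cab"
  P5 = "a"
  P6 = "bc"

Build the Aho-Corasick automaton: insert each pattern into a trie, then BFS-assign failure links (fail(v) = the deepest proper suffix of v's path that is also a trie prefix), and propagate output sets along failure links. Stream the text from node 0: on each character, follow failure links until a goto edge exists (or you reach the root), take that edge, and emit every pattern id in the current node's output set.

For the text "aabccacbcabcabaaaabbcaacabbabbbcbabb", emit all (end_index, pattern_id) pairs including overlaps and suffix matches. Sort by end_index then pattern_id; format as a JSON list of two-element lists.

Build automaton:
Trie nodes:
  0='ε' goto a→14 b→1 c→7
  1='b' goto a→2 b→3 c→15
  2='ba' goto ·  [P0 ends]
  3='bb' goto b→4
  4='bbb' goto c→5
  5='bbbc' goto b→6
  6='bbbcb' goto ·  [P1 ends]
  7='c' goto a→8 b→11
  8='ca' goto b→13 c→9
  9='cac' goto b→10
  10='cacb' goto ·  [P2 ends]
  11='cb' goto c→12
  12='cbc' goto ·  [P3 ends]
  13='cab' goto ·  [P4 ends]
  14='a' goto ·  [P5 ends]
  15='bc' goto ·  [P6 ends]

Failure links (BFS by depth):
  n1('b'): parent n0 fail=0; on 'b' 0 → fail=0;  out ∅∪∅=∅
  n7('c'): parent n0 fail=0; on 'c' 0 → fail=0;  out ∅∪∅=∅
  n14('a'): parent n0 fail=0; on 'a' 0 → fail=0;  out {5}∪∅={5}
  n2('ba'): parent n1 fail=0; on 'a' 0 → fail=14;  out {0}∪{5}={0,5}
  n3('bb'): parent n1 fail=0; on 'b' 0 → fail=1;  out ∅∪∅=∅
  n8('ca'): parent n7 fail=0; on 'a' 0 → fail=14;  out ∅∪{5}={5}
  n11('cb'): parent n7 fail=0; on 'b' 0 → fail=1;  out ∅∪∅=∅
  n15('bc'): parent n1 fail=0; on 'c' 0 → fail=7;  out {6}∪∅={6}
  n4('bbb'): parent n3 fail=1; on 'b' 1 → fail=3;  out ∅∪∅=∅
  n9('cac'): parent n8 fail=14; on 'c' 14→0 → fail=7;  out ∅∪∅=∅
  n12('cbc'): parent n11 fail=1; on 'c' 1 → fail=15;  out {3}∪{6}={3,6}
  n13('cab'): parent n8 fail=14; on 'b' 14→0 → fail=1;  out {4}∪∅={4}
  n5('bbbc'): parent n4 fail=3; on 'c' 3→1 → fail=15;  out ∅∪{6}={6}
  n10('cacb'): parent n9 fail=7; on 'b' 7 → fail=11;  out {2}∪∅={2}
  n6('bbbcb'): parent n5 fail=15; on 'b' 15→7 → fail=11;  out {1}∪∅={1}

Text stream:
pos 0 'a': at 14  ** P5@[0:0]
pos 1 'a': at 14 ·f  ** P5@[1:1]
pos 2 'b': at 1 ·f
pos 3 'c': at 15  ** P6@[2:3]
pos 4 'c': at 7 ·f
pos 5 'a': at 8  ** P5@[5:5]
pos 6 'c': at 9
pos 7 'b': at 10  ** P2@[4:7]
pos 8 'c': at 12 ·f  ** P3@[6:8],P6@[7:8]
pos 9 'a': at 8 ·f  ** P5@[9:9]
pos 10 'b': at 13  ** P4@[8:10]
pos 11 'c': at 15 ·f  ** P6@[10:11]
pos 12 'a': at 8 ·f  ** P5@[12:12]
pos 13 'b': at 13  ** P4@[11:13]
pos 14 'a': at 2 ·f  ** P0@[13:14],P5@[14:14]
pos 15 'a': at 14 ·f  ** P5@[15:15]
pos 16 'a': at 14 ·f  ** P5@[16:16]
pos 17 'a': at 14 ·f  ** P5@[17:17]
pos 18 'b': at 1 ·f
pos 19 'b': at 3
pos 20 'c': at 15 ·f  ** P6@[19:20]
pos 21 'a': at 8 ·f  ** P5@[21:21]
pos 22 'a': at 14 ·f  ** P5@[22:22]
pos 23 'c': at 7 ·f
pos 24 'a': at 8  ** P5@[24:24]
pos 25 'b': at 13  ** P4@[23:25]
pos 26 'b': at 3 ·f
pos 27 'a': at 2 ·f  ** P0@[26:27],P5@[27:27]
pos 28 'b': at 1 ·f
pos 29 'b': at 3
pos 30 'b': at 4
pos 31 'c': at 5  ** P6@[30:31]
pos 32 'b': at 6  ** P1@[28:32]
pos 33 'a': at 2 ·f  ** P0@[32:33],P5@[33:33]
pos 34 'b': at 1 ·f
pos 35 'b': at 3

Result: [[0,5],[1,5],[3,6],[5,5],[7,2],[8,3],[8,6],[9,5],[10,4],[11,6],[12,5],[13,4],[14,0],[14,5],[15,5],[16,5],[17,5],[20,6],[21,5],[22,5],[24,5],[25,4],[27,0],[27,5],[31,6],[32,1],[33,0],[33,5]]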